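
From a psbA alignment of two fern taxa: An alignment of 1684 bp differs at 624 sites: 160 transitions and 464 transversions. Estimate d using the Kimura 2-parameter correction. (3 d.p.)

0.513

P = 160/1684 ≈ 0.095012 and Q = 464/1684 ≈ 0.275534.
Under the Kimura two-parameter model, d = −½ ln(1 − 2P − Q) − ¼ ln(1 − 2Q).
1 − 2P − Q = 0.534442, giving −½ ln(0.534442) = 0.313266.
1 − 2Q = 0.448932, giving −¼ ln(0.448932) = 0.200221.
d = 0.313266 + 0.200221 = 0.513487.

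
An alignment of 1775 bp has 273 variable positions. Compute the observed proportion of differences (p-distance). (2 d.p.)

p = 273/1775 = 0.153802… ≈ 0.15 (to 2 d.p.).

0.15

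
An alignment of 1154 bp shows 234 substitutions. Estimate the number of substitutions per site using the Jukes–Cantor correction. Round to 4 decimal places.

p = 234/1154 ≈ 0.202773.
d = −(3/4) ln(1 − 4p/3) = −0.75 ln(1 − 0.270364) = −0.75 ln(0.729636)
  = −0.75 × (-0.315209) = 0.236407 substitutions/site.

0.2364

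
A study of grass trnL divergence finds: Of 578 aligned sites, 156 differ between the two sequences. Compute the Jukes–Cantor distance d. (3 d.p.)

0.335

p = 156/578 ≈ 0.269896.
d = −(3/4) ln(1 − 4p/3) = −0.75 ln(1 − 0.359861) = −0.75 ln(0.640139)
  = −0.75 × (-0.446070) = 0.334553 substitutions/site.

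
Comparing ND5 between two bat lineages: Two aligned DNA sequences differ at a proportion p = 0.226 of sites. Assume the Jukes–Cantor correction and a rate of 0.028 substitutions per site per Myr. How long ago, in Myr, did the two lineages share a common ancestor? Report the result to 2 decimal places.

d = −(3/4) ln(1 − 4p/3) = −0.75 ln(1 − 0.301333) = −0.75 ln(0.698667)
  = −0.75 × (-0.358581) = 0.268936 substitutions/site.
Under a molecular clock d = 2μt, so t = d/(2μ) = 0.268936 / (2 × 0.028) = 4.80 Myr.

4.80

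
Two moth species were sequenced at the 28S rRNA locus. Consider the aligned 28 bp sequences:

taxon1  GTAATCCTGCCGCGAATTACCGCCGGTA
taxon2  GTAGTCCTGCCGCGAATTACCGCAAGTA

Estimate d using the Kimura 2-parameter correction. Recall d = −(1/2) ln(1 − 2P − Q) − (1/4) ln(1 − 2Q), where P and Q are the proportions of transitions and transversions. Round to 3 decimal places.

0.117

Of 28 sites, 2 differences are transitions and 1 are transversions, so P = 2/28 ≈ 0.071429 and Q = 1/28 ≈ 0.035714.
Under the Kimura two-parameter model, d = −½ ln(1 − 2P − Q) − ¼ ln(1 − 2Q).
1 − 2P − Q = 0.821428, giving −½ ln(0.821428) = 0.098355.
1 − 2Q = 0.928572, giving −¼ ln(0.928572) = 0.018527.
d = 0.098355 + 0.018527 = 0.116882.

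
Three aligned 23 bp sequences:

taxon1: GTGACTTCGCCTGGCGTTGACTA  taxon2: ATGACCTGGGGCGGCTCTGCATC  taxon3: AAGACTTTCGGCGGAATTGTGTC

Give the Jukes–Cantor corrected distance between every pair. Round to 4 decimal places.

taxon1–taxon2: 11/23 sites differ → p ≈ 0.478261, d = −0.75 ln(1 − 0.637681) = 0.761423 ≈ 0.7614.
taxon1–taxon3: 12/23 sites differ → p ≈ 0.521739, d = −0.75 ln(1 − 0.695652) = 0.892188 ≈ 0.8922.
taxon2–taxon3: 9/23 sites differ → p ≈ 0.391304, d = −0.75 ln(1 − 0.521739) = 0.553199 ≈ 0.5532.

d(taxon1,taxon2) = 0.7614, d(taxon1,taxon3) = 0.8922, d(taxon2,taxon3) = 0.5532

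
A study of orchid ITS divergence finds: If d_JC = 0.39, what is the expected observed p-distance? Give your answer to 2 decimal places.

0.30

p = (3/4)(1 − e^(−4d/3)) = 0.75 × (1 − e^(-0.52)) = 0.75 × (1 − 0.594521) = 0.304109.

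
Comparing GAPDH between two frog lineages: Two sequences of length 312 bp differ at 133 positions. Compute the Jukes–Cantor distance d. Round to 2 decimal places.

p = 133/312 ≈ 0.426282.
d = −(3/4) ln(1 − 4p/3) = −0.75 ln(1 − 0.568376) = −0.75 ln(0.431624)
  = −0.75 × (-0.840200) = 0.630150 substitutions/site.

0.63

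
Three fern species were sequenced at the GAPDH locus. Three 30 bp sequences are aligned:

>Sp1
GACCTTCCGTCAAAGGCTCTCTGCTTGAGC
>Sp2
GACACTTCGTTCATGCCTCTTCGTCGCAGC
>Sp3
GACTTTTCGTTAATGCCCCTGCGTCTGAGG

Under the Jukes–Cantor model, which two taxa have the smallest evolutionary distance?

Sp2 and Sp3

Sp1–Sp2: 13/30 differ, p = 0.433, d = 0.647.
Sp1–Sp3: 11/30 differ, p = 0.367, d = 0.503.
Sp2–Sp3: 8/30 differ, p = 0.267, d = 0.330.
The smallest distance is between Sp2 and Sp3.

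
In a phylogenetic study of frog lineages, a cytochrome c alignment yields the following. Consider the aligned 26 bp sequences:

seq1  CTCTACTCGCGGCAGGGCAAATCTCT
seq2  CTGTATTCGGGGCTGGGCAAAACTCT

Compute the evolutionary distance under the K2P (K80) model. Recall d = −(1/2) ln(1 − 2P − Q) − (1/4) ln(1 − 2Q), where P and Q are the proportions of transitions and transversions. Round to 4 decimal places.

0.2231

Of 26 sites, 1 differences are transitions and 4 are transversions, so P = 1/26 ≈ 0.038462 and Q = 4/26 ≈ 0.153846.
Under the Kimura two-parameter model, d = −½ ln(1 − 2P − Q) − ¼ ln(1 − 2Q).
1 − 2P − Q = 0.76923, giving −½ ln(0.76923) = 0.131183.
1 − 2Q = 0.692308, giving −¼ ln(0.692308) = 0.091931.
d = 0.131183 + 0.091931 = 0.223114.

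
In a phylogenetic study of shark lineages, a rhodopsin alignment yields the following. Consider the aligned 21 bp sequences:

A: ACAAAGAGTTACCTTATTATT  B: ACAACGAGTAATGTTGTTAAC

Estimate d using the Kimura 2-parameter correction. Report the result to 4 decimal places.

Of 21 sites, 3 differences are transitions and 4 are transversions, so P = 3/21 ≈ 0.142857 and Q = 4/21 ≈ 0.190476.
Under the Kimura two-parameter model, d = −½ ln(1 − 2P − Q) − ¼ ln(1 − 2Q).
1 − 2P − Q = 0.52381, giving −½ ln(0.52381) = 0.323313.
1 − 2Q = 0.619048, giving −¼ ln(0.619048) = 0.119893.
d = 0.323313 + 0.119893 = 0.443206.

0.4432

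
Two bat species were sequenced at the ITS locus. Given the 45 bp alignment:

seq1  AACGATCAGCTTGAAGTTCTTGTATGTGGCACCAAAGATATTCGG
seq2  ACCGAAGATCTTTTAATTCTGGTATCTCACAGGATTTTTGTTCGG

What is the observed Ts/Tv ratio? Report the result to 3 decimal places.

0.200

Transitions are A↔G and C↔T; transversions are all other mismatches.
Transitions: 3. Transversions: 15.
R = 3/15 = 0.200.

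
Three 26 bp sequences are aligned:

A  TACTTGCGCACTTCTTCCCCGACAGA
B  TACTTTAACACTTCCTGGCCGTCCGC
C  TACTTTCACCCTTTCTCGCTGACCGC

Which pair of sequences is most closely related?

A–B: 9/26 differ, p = 0.346, d = 0.464.
A–C: 9/26 differ, p = 0.346, d = 0.464.
B–C: 6/26 differ, p = 0.231, d = 0.276.
The smallest distance is between B and C.

B and C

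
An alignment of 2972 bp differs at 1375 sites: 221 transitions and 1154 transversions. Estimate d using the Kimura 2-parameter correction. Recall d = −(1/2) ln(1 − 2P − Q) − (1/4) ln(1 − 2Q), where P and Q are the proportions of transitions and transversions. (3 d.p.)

P = 221/2972 ≈ 0.074361 and Q = 1154/2972 ≈ 0.388291.
Under the Kimura two-parameter model, d = −½ ln(1 − 2P − Q) − ¼ ln(1 − 2Q).
1 − 2P − Q = 0.462987, giving −½ ln(0.462987) = 0.385028.
1 − 2Q = 0.223418, giving −¼ ln(0.223418) = 0.374678.
d = 0.385028 + 0.374678 = 0.759706.

0.760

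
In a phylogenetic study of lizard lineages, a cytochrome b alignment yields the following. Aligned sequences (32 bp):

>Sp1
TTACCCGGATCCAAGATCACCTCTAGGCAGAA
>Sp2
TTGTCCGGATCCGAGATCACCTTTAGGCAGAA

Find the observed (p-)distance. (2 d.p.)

The sequences differ at 4 of 32 positions (sites 3, 4, 13, 23).
p = 4/32 = 0.125 ≈ 0.13 (to 2 d.p.).

0.13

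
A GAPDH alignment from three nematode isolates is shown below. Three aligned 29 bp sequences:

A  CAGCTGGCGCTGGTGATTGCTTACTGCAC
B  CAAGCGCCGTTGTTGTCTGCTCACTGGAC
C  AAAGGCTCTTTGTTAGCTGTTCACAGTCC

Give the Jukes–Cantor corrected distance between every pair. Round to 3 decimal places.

A–B: 10/29 sites differ → p ≈ 0.344828, d = −0.75 ln(1 − 0.459771) = 0.461822 ≈ 0.462.
A–C: 17/29 sites differ → p ≈ 0.586207, d = −0.75 ln(1 − 0.781609) = 1.141101 ≈ 1.141.
B–C: 11/29 sites differ → p ≈ 0.37931, d = −0.75 ln(1 − 0.505747) = 0.528531 ≈ 0.529.

d(A,B) = 0.462, d(A,C) = 1.141, d(B,C) = 0.529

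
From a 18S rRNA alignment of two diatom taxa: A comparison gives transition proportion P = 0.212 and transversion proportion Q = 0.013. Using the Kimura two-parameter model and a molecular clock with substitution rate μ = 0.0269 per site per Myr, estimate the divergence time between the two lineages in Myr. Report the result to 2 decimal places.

Under the Kimura two-parameter model, d = −½ ln(1 − 2P − Q) − ¼ ln(1 − 2Q).
1 − 2P − Q = 0.563, giving −½ ln(0.563) = 0.287238.
1 − 2Q = 0.974, giving −¼ ln(0.974) = 0.006586.
d = 0.287238 + 0.006586 = 0.293824.
Under a molecular clock d = 2μt, so t = d/(2μ) = 0.293824 / (2 × 0.0269) = 5.46 Myr.

5.46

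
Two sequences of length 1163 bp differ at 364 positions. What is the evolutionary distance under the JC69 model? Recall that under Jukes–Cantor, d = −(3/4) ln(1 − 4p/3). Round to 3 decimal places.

p = 364/1163 ≈ 0.312984.
d = −(3/4) ln(1 − 4p/3) = −0.75 ln(1 − 0.417312) = −0.75 ln(0.582688)
  = −0.75 × (-0.540103) = 0.405077 substitutions/site.

0.405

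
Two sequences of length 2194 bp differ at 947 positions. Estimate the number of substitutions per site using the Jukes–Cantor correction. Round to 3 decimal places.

0.643

p = 947/2194 ≈ 0.431632.
d = −(3/4) ln(1 − 4p/3) = −0.75 ln(1 − 0.575509) = −0.75 ln(0.424491)
  = −0.75 × (-0.856864) = 0.642648 substitutions/site.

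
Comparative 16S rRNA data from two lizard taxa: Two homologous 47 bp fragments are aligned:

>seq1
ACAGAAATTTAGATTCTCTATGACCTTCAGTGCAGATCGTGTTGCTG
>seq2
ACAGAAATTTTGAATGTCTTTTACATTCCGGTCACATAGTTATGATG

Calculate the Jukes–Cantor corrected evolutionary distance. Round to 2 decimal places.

0.38

The sequences differ at 14 of 47 sites, so p = 14/47 ≈ 0.297872.
d = −(3/4) ln(1 − 4p/3) = −0.75 ln(1 − 0.397163) = −0.75 ln(0.602837)
  = −0.75 × (-0.506108) = 0.379581 substitutions/site.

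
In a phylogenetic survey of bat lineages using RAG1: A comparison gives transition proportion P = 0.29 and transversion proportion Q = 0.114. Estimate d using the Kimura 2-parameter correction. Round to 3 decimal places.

Under the Kimura two-parameter model, d = −½ ln(1 − 2P − Q) − ¼ ln(1 − 2Q).
1 − 2P − Q = 0.306, giving −½ ln(0.306) = 0.592085.
1 − 2Q = 0.772, giving −¼ ln(0.772) = 0.064693.
d = 0.592085 + 0.064693 = 0.656778.

0.657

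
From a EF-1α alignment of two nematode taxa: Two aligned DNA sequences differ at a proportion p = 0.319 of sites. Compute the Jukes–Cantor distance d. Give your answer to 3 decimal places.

0.415

d = −(3/4) ln(1 − 4p/3) = −0.75 ln(1 − 0.425333) = −0.75 ln(0.574667)
  = −0.75 × (-0.553965) = 0.415474 substitutions/site.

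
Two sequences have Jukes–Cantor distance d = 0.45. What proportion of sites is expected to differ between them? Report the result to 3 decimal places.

p = (3/4)(1 − e^(−4d/3)) = 0.75 × (1 − e^(-0.6)) = 0.75 × (1 − 0.548812) = 0.338391.

0.338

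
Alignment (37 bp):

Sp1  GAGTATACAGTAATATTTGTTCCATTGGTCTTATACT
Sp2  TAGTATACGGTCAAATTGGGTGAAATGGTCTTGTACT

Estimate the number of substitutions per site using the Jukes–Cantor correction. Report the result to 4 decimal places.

The sequences differ at 10 of 37 sites (1, 9, 12, 14, 18, 20, 22, 23, 25, 33), so p = 10/37 ≈ 0.27027.
d = −(3/4) ln(1 − 4p/3) = −0.75 ln(1 − 0.36036) = −0.75 ln(0.63964)
  = −0.75 × (-0.446850) = 0.335138 substitutions/site.

0.3351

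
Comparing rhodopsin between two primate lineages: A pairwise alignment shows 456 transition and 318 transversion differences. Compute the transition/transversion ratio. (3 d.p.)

R = 456/318 = 1.433962… ≈ 1.434 (to 3 d.p.).

1.434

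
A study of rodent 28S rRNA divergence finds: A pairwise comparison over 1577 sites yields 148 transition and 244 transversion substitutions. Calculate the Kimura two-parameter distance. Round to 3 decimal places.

P = 148/1577 ≈ 0.093849 and Q = 244/1577 ≈ 0.154724.
Under the Kimura two-parameter model, d = −½ ln(1 − 2P − Q) − ¼ ln(1 − 2Q).
1 − 2P − Q = 0.657578, giving −½ ln(0.657578) = 0.209596.
1 − 2Q = 0.690552, giving −¼ ln(0.690552) = 0.092566.
d = 0.209596 + 0.092566 = 0.302162.

0.302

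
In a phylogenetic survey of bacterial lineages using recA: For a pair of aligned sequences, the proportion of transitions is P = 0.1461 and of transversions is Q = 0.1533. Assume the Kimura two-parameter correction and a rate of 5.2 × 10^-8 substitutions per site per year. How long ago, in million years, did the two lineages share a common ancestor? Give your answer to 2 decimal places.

Under the Kimura two-parameter model, d = −½ ln(1 − 2P − Q) − ¼ ln(1 − 2Q).
1 − 2P − Q = 0.5545, giving −½ ln(0.5545) = 0.294844.
1 − 2Q = 0.6934, giving −¼ ln(0.6934) = 0.091537.
d = 0.294844 + 0.091537 = 0.386381.
Under a molecular clock d = 2μt, so t = d/(2μ) = 0.386381 / (2 × 5.2 × 10^-8) = 3.72 million years.

3.72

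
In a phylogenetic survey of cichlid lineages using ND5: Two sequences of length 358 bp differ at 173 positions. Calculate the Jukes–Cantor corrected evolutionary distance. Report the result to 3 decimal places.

0.775

p = 173/358 ≈ 0.48324.
d = −(3/4) ln(1 − 4p/3) = −0.75 ln(1 − 0.64432) = −0.75 ln(0.35568)
  = −0.75 × (-1.033724) = 0.775293 substitutions/site.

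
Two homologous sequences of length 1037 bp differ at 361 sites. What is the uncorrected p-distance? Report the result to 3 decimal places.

0.348

p = 361/1037 = 0.348119… ≈ 0.348 (to 3 d.p.).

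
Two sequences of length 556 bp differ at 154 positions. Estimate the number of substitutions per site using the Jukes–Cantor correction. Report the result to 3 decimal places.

0.346

p = 154/556 ≈ 0.276978.
d = −(3/4) ln(1 − 4p/3) = −0.75 ln(1 − 0.369304) = −0.75 ln(0.630696)
  = −0.75 × (-0.460931) = 0.345698 substitutions/site.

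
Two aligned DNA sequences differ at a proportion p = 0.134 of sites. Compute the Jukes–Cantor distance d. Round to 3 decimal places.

d = −(3/4) ln(1 − 4p/3) = −0.75 ln(1 − 0.178667) = −0.75 ln(0.821333)
  = −0.75 × (-0.196827) = 0.147620 substitutions/site.

0.148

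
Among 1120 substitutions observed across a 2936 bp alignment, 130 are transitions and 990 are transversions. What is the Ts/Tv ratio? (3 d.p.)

R = 130/990 = 0.131313… ≈ 0.131 (to 3 d.p.).

0.131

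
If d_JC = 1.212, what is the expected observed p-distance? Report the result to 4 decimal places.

p = (3/4)(1 − e^(−4d/3)) = 0.75 × (1 − e^(-1.616)) = 0.75 × (1 − 0.198692) = 0.600981.

0.6010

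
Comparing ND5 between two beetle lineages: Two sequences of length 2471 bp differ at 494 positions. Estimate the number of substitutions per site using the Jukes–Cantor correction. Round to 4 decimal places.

0.2325

p = 494/2471 ≈ 0.199919.
d = −(3/4) ln(1 − 4p/3) = −0.75 ln(1 − 0.266559) = −0.75 ln(0.733441)
  = −0.75 × (-0.310008) = 0.232506 substitutions/site.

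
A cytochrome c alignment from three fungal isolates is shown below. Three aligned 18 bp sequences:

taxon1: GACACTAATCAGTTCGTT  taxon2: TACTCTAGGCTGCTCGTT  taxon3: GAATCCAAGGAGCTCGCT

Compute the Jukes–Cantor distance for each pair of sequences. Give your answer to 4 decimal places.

d(taxon1,taxon2) = 0.4408, d(taxon1,taxon3) = 0.5482, d(taxon2,taxon3) = 0.5482

taxon1–taxon2: 6/18 sites differ → p ≈ 0.333333, d = −0.75 ln(1 − 0.444444) = 0.440839 ≈ 0.4408.
taxon1–taxon3: 7/18 sites differ → p ≈ 0.388889, d = −0.75 ln(1 − 0.518519) = 0.548166 ≈ 0.5482.
taxon2–taxon3: 7/18 sites differ → p ≈ 0.388889, d = −0.75 ln(1 − 0.518519) = 0.548166 ≈ 0.5482.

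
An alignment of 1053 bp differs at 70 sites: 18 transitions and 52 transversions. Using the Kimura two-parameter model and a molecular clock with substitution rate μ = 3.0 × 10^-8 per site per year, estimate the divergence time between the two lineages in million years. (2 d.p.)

P = 18/1053 ≈ 0.017094 and Q = 52/1053 ≈ 0.049383.
Under the Kimura two-parameter model, d = −½ ln(1 − 2P − Q) − ¼ ln(1 − 2Q).
1 − 2P − Q = 0.916429, giving −½ ln(0.916429) = 0.043635.
1 − 2Q = 0.901234, giving −¼ ln(0.901234) = 0.025998.
d = 0.043635 + 0.025998 = 0.069633.
Under a molecular clock d = 2μt, so t = d/(2μ) = 0.069633 / (2 × 3.0 × 10^-8) = 1.16 million years.

1.16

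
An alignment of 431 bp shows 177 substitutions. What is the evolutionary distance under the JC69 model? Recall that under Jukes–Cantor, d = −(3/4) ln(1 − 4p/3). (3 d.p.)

0.595

p = 177/431 ≈ 0.410673.
d = −(3/4) ln(1 − 4p/3) = −0.75 ln(1 − 0.547564) = −0.75 ln(0.452436)
  = −0.75 × (-0.793109) = 0.594832 substitutions/site.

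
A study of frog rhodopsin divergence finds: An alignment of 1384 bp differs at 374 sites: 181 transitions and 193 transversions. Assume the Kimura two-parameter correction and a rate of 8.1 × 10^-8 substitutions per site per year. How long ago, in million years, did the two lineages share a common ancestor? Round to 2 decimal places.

P = 181/1384 ≈ 0.13078 and Q = 193/1384 ≈ 0.139451.
Under the Kimura two-parameter model, d = −½ ln(1 − 2P − Q) − ¼ ln(1 − 2Q).
1 − 2P − Q = 0.598989, giving −½ ln(0.598989) = 0.256256.
1 − 2Q = 0.721098, giving −¼ ln(0.721098) = 0.081745.
d = 0.256256 + 0.081745 = 0.338001.
Under a molecular clock d = 2μt, so t = d/(2μ) = 0.338001 / (2 × 8.1 × 10^-8) = 2.09 million years.

2.09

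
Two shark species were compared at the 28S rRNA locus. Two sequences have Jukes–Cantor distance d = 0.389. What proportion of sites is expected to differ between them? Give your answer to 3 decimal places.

p = (3/4)(1 − e^(−4d/3)) = 0.75 × (1 − e^(-0.518667)) = 0.75 × (1 − 0.595314) = 0.303515.

0.304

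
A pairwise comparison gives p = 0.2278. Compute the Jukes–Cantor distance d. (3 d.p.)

d = −(3/4) ln(1 − 4p/3) = −0.75 ln(1 − 0.303733) = −0.75 ln(0.696267)
  = −0.75 × (-0.362022) = 0.271517 substitutions/site.

0.272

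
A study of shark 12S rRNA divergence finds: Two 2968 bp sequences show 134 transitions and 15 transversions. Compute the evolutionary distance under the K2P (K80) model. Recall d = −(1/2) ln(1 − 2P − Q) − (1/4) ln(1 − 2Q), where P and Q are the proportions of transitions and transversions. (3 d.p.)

P = 134/2968 ≈ 0.045148 and Q = 15/2968 ≈ 0.005054.
Under the Kimura two-parameter model, d = −½ ln(1 − 2P − Q) − ¼ ln(1 − 2Q).
1 − 2P − Q = 0.90465, giving −½ ln(0.90465) = 0.050104.
1 − 2Q = 0.989892, giving −¼ ln(0.989892) = 0.002540.
d = 0.050104 + 0.002540 = 0.052644.

0.053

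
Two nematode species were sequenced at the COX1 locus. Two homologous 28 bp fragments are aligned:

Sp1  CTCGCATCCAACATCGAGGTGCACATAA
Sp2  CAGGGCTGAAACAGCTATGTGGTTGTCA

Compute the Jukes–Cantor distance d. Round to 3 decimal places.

The sequences differ at 14 of 28 sites, so p = 14/28 = 0.5.
d = −(3/4) ln(1 − 4p/3) = −0.75 ln(1 − 0.666667) = −0.75 ln(0.333333)
  = −0.75 × (-1.098613) = 0.823960 substitutions/site.

0.824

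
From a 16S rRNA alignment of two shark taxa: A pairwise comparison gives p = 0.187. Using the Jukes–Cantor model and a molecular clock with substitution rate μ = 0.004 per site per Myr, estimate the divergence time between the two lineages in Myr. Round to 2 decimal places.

26.89

d = −(3/4) ln(1 − 4p/3) = −0.75 ln(1 − 0.249333) = −0.75 ln(0.750667)
  = −0.75 × (-0.286793) = 0.215095 substitutions/site.
Under a molecular clock d = 2μt, so t = d/(2μ) = 0.215095 / (2 × 0.004) = 26.89 Myr.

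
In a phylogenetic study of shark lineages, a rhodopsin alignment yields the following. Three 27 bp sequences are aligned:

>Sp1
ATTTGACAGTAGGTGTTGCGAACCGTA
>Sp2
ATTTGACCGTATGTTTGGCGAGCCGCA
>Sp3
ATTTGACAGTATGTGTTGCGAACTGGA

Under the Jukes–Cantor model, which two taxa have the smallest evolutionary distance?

Sp1 and Sp3

Sp1–Sp2: 6/27 differ, p = 0.222, d = 0.264.
Sp1–Sp3: 3/27 differ, p = 0.111, d = 0.120.
Sp2–Sp3: 6/27 differ, p = 0.222, d = 0.264.
The smallest distance is between Sp1 and Sp3.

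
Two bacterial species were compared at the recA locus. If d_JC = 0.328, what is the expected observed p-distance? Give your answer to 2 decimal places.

p = (3/4)(1 − e^(−4d/3)) = 0.75 × (1 − e^(-0.437333)) = 0.75 × (1 − 0.645756) = 0.265683.

0.27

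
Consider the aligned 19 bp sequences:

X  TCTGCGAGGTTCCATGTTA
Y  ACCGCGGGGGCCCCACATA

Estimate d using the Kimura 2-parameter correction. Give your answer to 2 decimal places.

0.75

Of 19 sites, 3 differences are transitions and 6 are transversions, so P = 3/19 ≈ 0.157895 and Q = 6/19 ≈ 0.315789.
Under the Kimura two-parameter model, d = −½ ln(1 − 2P − Q) − ¼ ln(1 − 2Q).
1 − 2P − Q = 0.368421, giving −½ ln(0.368421) = 0.499264.
1 − 2Q = 0.368422, giving −¼ ln(0.368422) = 0.249632.
d = 0.499264 + 0.249632 = 0.748896.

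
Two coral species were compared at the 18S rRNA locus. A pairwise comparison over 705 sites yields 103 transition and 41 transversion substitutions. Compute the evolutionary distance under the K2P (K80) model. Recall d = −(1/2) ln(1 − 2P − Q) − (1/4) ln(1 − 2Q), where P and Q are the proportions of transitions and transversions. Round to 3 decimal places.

0.247

P = 103/705 ≈ 0.146099 and Q = 41/705 ≈ 0.058156.
Under the Kimura two-parameter model, d = −½ ln(1 − 2P − Q) − ¼ ln(1 − 2Q).
1 − 2P − Q = 0.649646, giving −½ ln(0.649646) = 0.215664.
1 − 2Q = 0.883688, giving −¼ ln(0.883688) = 0.030913.
d = 0.215664 + 0.030913 = 0.246577.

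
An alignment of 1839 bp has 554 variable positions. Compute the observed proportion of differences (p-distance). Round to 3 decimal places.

0.301

p = 554/1839 = 0.301250… ≈ 0.301 (to 3 d.p.).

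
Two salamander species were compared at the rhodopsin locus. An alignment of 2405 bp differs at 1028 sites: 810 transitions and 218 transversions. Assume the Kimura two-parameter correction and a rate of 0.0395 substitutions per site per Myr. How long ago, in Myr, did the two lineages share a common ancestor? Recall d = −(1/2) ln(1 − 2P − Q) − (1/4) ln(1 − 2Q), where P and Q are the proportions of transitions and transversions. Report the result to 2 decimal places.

9.78

P = 810/2405 ≈ 0.336798 and Q = 218/2405 ≈ 0.090644.
Under the Kimura two-parameter model, d = −½ ln(1 − 2P − Q) − ¼ ln(1 − 2Q).
1 − 2P − Q = 0.23576, giving −½ ln(0.23576) = 0.722470.
1 − 2Q = 0.818712, giving −¼ ln(0.818712) = 0.050006.
d = 0.722470 + 0.050006 = 0.772476.
Under a molecular clock d = 2μt, so t = d/(2μ) = 0.772476 / (2 × 0.0395) = 9.78 Myr.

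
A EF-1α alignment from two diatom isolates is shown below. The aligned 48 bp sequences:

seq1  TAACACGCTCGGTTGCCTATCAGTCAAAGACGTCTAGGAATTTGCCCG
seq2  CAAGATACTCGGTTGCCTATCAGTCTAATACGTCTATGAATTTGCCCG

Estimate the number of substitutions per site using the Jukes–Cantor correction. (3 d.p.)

The sequences differ at 7 of 48 sites (1, 4, 6, 7, 26, 29, 37), so p = 7/48 ≈ 0.145833.
d = −(3/4) ln(1 − 4p/3) = −0.75 ln(1 − 0.194444) = −0.75 ln(0.805556)
  = −0.75 × (-0.216223) = 0.162167 substitutions/site.

0.162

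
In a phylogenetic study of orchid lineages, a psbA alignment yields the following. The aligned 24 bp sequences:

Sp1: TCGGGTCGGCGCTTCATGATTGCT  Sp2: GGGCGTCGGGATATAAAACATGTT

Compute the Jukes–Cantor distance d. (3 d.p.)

The sequences differ at 13 of 24 sites, so p = 13/24 ≈ 0.541667.
d = −(3/4) ln(1 − 4p/3) = −0.75 ln(1 − 0.722223) = −0.75 ln(0.277777)
  = −0.75 × (-1.280937) = 0.960703 substitutions/site.

0.961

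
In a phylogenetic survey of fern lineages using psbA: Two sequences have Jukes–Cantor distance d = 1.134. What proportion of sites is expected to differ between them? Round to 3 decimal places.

p = (3/4)(1 − e^(−4d/3)) = 0.75 × (1 − e^(-1.512)) = 0.75 × (1 − 0.220469) = 0.584648.

0.585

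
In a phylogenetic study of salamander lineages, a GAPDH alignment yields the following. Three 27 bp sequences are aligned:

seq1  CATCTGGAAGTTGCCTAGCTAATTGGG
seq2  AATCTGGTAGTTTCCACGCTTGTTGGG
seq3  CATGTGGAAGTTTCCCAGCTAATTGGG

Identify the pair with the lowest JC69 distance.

seq1 and seq3

seq1–seq2: 7/27 differ, p = 0.259, d = 0.318.
seq1–seq3: 3/27 differ, p = 0.111, d = 0.120.
seq2–seq3: 7/27 differ, p = 0.259, d = 0.318.
The smallest distance is between seq1 and seq3.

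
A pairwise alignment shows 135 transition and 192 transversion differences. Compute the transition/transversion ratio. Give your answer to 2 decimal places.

R = 135/192 = 0.703125 ≈ 0.70 (to 2 d.p.).

0.70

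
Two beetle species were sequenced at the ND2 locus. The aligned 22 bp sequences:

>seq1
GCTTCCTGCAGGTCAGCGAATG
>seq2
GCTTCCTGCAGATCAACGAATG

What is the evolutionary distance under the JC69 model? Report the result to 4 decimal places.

The sequences differ at 2 of 22 sites (12, 16), so p = 2/22 ≈ 0.090909.
d = −(3/4) ln(1 − 4p/3) = −0.75 ln(1 − 0.121212) = −0.75 ln(0.878788)
  = −0.75 × (-0.129212) = 0.096909 substitutions/site.

0.0969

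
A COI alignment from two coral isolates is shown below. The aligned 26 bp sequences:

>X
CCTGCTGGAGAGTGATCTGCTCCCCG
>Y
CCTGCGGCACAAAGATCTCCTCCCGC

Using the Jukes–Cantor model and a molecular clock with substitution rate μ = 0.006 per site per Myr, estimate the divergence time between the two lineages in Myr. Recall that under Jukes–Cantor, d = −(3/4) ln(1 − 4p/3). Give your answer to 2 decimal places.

The sequences differ at 8 of 26 sites (6, 8, 10, 12, 13, 19, 25, 26), so p = 8/26 ≈ 0.307692.
d = −(3/4) ln(1 − 4p/3) = −0.75 ln(1 − 0.410256) = −0.75 ln(0.589744)
  = −0.75 × (-0.528067) = 0.396050 substitutions/site.
Under a molecular clock d = 2μt, so t = d/(2μ) = 0.396050 / (2 × 0.006) = 33.00 Myr.

33.00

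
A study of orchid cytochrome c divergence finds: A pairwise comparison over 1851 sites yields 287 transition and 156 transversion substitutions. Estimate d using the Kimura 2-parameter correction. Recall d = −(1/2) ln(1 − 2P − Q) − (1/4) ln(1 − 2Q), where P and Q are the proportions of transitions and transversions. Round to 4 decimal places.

0.2969

P = 287/1851 ≈ 0.155051 and Q = 156/1851 ≈ 0.084279.
Under the Kimura two-parameter model, d = −½ ln(1 − 2P − Q) − ¼ ln(1 − 2Q).
1 − 2P − Q = 0.605619, giving −½ ln(0.605619) = 0.250752.
1 − 2Q = 0.831442, giving −¼ ln(0.831442) = 0.046148.
d = 0.250752 + 0.046148 = 0.296900.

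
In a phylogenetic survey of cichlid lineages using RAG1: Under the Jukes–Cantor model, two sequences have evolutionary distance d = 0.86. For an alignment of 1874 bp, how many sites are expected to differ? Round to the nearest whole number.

Invert JC69: p = (3/4)(1 − e^(−4d/3)) = 0.75 × (1 − e^(-1.146667)) = 0.75 × (1 − 0.317694) = 0.511730.
Expected differing sites = pL ≈ 0.511730 × 1874 = 958.98202 ≈ 959.

959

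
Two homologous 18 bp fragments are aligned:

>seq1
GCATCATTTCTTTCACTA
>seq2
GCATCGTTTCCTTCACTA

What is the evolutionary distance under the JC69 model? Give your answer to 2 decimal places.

0.12

The sequences differ at 2 of 18 sites (6, 11), so p = 2/18 ≈ 0.111111.
d = −(3/4) ln(1 − 4p/3) = −0.75 ln(1 − 0.148148) = −0.75 ln(0.851852)
  = −0.75 × (-0.160342) = 0.120257 substitutions/site.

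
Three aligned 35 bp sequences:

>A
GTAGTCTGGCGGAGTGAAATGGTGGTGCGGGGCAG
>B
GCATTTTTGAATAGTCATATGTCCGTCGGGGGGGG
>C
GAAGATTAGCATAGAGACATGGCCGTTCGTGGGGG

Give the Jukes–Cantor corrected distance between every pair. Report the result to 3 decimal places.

A–B: 16/35 sites differ → p ≈ 0.457143, d = −0.75 ln(1 − 0.609524) = 0.705292 ≈ 0.705.
A–C: 14/35 sites differ → p = 0.4, d = −0.75 ln(1 − 0.533333) = 0.571605 ≈ 0.572.
B–C: 12/35 sites differ → p ≈ 0.342857, d = −0.75 ln(1 − 0.457143) = 0.458182 ≈ 0.458.

d(A,B) = 0.705, d(A,C) = 0.572, d(B,C) = 0.458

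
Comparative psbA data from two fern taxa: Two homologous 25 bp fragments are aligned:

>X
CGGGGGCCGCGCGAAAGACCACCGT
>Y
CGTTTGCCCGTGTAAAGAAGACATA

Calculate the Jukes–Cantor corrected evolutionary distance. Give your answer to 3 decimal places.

The sequences differ at 13 of 25 sites, so p = 13/25 = 0.52.
d = −(3/4) ln(1 − 4p/3) = −0.75 ln(1 − 0.693333) = −0.75 ln(0.306667)
  = −0.75 × (-1.181993) = 0.886495 substitutions/site.

0.886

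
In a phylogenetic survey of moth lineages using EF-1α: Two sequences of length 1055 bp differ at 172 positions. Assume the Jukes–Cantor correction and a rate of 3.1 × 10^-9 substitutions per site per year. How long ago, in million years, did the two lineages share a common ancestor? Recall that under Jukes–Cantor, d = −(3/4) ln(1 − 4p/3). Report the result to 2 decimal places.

p = 172/1055 ≈ 0.163033.
d = −(3/4) ln(1 − 4p/3) = −0.75 ln(1 − 0.217377) = −0.75 ln(0.782623)
  = −0.75 × (-0.245104) = 0.183828 substitutions/site.
Under a molecular clock d = 2μt, so t = d/(2μ) = 0.183828 / (2 × 3.1 × 10^-9) = 29.65 million years.

29.65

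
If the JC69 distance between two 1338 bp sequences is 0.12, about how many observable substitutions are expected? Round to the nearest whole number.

Invert JC69: p = (3/4)(1 − e^(−4d/3)) = 0.75 × (1 − e^(-0.16)) = 0.75 × (1 − 0.852144) = 0.110892.
Expected differing sites = pL ≈ 0.110892 × 1338 = 148.373496 ≈ 148.

148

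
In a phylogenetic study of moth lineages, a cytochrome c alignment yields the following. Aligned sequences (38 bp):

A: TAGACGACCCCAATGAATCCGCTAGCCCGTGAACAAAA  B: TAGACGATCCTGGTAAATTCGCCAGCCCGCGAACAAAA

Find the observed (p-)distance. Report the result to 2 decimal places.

The sequences differ at 8 of 38 positions (sites 8, 11, 12, 13, 15, 19, 23, 30).
p = 8/38 = 0.210526… ≈ 0.21 (to 2 d.p.).

0.21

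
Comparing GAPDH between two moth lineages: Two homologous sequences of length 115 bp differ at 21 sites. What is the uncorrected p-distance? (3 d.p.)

p = 21/115 = 0.182608… ≈ 0.183 (to 3 d.p.).

0.183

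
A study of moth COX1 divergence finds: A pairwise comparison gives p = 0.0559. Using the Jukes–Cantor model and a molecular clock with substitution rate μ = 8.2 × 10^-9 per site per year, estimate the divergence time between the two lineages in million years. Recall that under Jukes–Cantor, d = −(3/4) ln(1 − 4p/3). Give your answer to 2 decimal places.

d = −(3/4) ln(1 − 4p/3) = −0.75 ln(1 − 0.074533) = −0.75 ln(0.925467)
  = −0.75 × (-0.077457) = 0.058093 substitutions/site.
Under a molecular clock d = 2μt, so t = d/(2μ) = 0.058093 / (2 × 8.2 × 10^-9) = 3.54 million years.

3.54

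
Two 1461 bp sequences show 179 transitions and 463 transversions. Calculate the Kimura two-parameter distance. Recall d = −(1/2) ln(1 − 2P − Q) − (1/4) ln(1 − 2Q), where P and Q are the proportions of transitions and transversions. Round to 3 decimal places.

P = 179/1461 ≈ 0.122519 and Q = 463/1461 ≈ 0.316906.
Under the Kimura two-parameter model, d = −½ ln(1 − 2P − Q) − ¼ ln(1 − 2Q).
1 − 2P − Q = 0.438056, giving −½ ln(0.438056) = 0.412704.
1 − 2Q = 0.366188, giving −¼ ln(0.366188) = 0.251152.
d = 0.412704 + 0.251152 = 0.663856.

0.664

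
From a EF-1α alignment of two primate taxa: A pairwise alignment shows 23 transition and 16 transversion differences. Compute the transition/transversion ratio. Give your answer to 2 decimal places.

1.44

R = 23/16 = 1.4375 ≈ 1.44 (to 2 d.p.).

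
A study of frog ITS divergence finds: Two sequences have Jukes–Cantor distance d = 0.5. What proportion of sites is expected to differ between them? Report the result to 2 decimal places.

p = (3/4)(1 − e^(−4d/3)) = 0.75 × (1 − e^(-0.666667)) = 0.75 × (1 − 0.513417) = 0.364937.

0.36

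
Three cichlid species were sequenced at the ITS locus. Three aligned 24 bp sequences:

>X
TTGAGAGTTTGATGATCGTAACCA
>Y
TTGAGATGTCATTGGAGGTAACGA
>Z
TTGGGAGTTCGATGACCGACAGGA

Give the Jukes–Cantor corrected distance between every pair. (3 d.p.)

X–Y: 9/24 sites differ → p = 0.375, d = −0.75 ln(1 − 0.5) = 0.519860 ≈ 0.520.
X–Z: 7/24 sites differ → p ≈ 0.291667, d = −0.75 ln(1 − 0.388889) = 0.369358 ≈ 0.369.
Y–Z: 11/24 sites differ → p ≈ 0.458333, d = −0.75 ln(1 − 0.611111) = 0.708346 ≈ 0.708.

d(X,Y) = 0.520, d(X,Z) = 0.369, d(Y,Z) = 0.708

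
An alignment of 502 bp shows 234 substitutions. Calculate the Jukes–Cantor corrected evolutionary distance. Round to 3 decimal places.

0.729

p = 234/502 ≈ 0.466135.
d = −(3/4) ln(1 − 4p/3) = −0.75 ln(1 − 0.621513) = −0.75 ln(0.378487)
  = −0.75 × (-0.971574) = 0.728681 substitutions/site.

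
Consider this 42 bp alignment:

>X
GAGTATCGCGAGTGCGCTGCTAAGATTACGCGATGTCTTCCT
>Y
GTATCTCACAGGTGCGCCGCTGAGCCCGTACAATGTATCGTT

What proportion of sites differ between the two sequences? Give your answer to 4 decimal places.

0.4524

The sequences differ at 19 of 42 positions.
p = 19/42 = 0.452380… ≈ 0.4524 (to 4 d.p.).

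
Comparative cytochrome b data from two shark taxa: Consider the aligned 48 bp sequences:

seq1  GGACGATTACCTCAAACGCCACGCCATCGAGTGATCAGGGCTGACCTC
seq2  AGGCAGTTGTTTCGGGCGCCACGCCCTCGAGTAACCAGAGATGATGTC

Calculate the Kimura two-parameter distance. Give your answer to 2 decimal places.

Of 48 sites, 14 differences are transitions and 3 are transversions, so P = 14/48 ≈ 0.291667 and Q = 3/48 = 0.0625.
Under the Kimura two-parameter model, d = −½ ln(1 − 2P − Q) − ¼ ln(1 − 2Q).
1 − 2P − Q = 0.354166, giving −½ ln(0.354166) = 0.518995.
1 − 2Q = 0.875, giving −¼ ln(0.875) = 0.033383.
d = 0.518995 + 0.033383 = 0.552378.

0.55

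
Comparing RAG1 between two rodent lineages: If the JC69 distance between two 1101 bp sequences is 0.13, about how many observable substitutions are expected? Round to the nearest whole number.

131

Invert JC69: p = (3/4)(1 − e^(−4d/3)) = 0.75 × (1 − e^(-0.173333)) = 0.75 × (1 − 0.840858) = 0.119357.
Expected differing sites = pL ≈ 0.119357 × 1101 = 131.412057 ≈ 131.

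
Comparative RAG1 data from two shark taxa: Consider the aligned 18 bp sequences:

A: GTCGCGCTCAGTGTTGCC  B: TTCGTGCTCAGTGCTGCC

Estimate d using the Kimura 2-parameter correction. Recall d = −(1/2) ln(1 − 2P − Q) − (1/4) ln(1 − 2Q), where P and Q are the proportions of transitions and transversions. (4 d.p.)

0.1922

Of 18 sites, 2 differences are transitions and 1 are transversions, so P = 2/18 ≈ 0.111111 and Q = 1/18 ≈ 0.055556.
Under the Kimura two-parameter model, d = −½ ln(1 − 2P − Q) − ¼ ln(1 − 2Q).
1 − 2P − Q = 0.722222, giving −½ ln(0.722222) = 0.162711.
1 − 2Q = 0.888888, giving −¼ ln(0.888888) = 0.029446.
d = 0.162711 + 0.029446 = 0.192157.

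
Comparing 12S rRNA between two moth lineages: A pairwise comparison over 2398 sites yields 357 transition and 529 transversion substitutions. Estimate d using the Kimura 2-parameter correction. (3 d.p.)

P = 357/2398 ≈ 0.148874 and Q = 529/2398 ≈ 0.220601.
Under the Kimura two-parameter model, d = −½ ln(1 − 2P − Q) − ¼ ln(1 − 2Q).
1 − 2P − Q = 0.481651, giving −½ ln(0.481651) = 0.365268.
1 − 2Q = 0.558798, giving −¼ ln(0.558798) = 0.145492.
d = 0.365268 + 0.145492 = 0.510760.

0.511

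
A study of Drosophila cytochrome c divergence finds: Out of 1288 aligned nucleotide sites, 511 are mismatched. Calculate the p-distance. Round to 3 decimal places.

p = 511/1288 = 0.396739… ≈ 0.397 (to 3 d.p.).

0.397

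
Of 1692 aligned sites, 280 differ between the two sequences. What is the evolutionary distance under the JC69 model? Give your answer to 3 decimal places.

0.187

p = 280/1692 ≈ 0.165485.
d = −(3/4) ln(1 − 4p/3) = −0.75 ln(1 − 0.220647) = −0.75 ln(0.779353)
  = −0.75 × (-0.249291) = 0.186968 substitutions/site.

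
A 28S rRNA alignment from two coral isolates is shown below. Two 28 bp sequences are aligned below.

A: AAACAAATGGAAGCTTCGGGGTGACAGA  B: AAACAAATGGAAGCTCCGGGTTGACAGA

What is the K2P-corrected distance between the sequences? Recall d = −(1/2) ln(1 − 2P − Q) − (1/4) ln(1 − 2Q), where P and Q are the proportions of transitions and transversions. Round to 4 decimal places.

Of 28 sites, 1 differences are transitions and 1 are transversions, so P = 1/28 ≈ 0.035714 and Q = 1/28 ≈ 0.035714.
Under the Kimura two-parameter model, d = −½ ln(1 − 2P − Q) − ¼ ln(1 − 2Q).
1 − 2P − Q = 0.892858, giving −½ ln(0.892858) = 0.056664.
1 − 2Q = 0.928572, giving −¼ ln(0.928572) = 0.018527.
d = 0.056664 + 0.018527 = 0.075191.

0.0752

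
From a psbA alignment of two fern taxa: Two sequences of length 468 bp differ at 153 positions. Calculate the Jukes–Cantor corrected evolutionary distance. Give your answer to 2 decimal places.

p = 153/468 ≈ 0.326923.
d = −(3/4) ln(1 − 4p/3) = −0.75 ln(1 − 0.435897) = −0.75 ln(0.564103)
  = −0.75 × (-0.572518) = 0.429389 substitutions/site.

0.43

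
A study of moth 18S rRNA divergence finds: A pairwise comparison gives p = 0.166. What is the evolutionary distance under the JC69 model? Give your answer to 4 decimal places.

d = −(3/4) ln(1 − 4p/3) = −0.75 ln(1 − 0.221333) = −0.75 ln(0.778667)
  = −0.75 × (-0.250172) = 0.187629 substitutions/site.

0.1876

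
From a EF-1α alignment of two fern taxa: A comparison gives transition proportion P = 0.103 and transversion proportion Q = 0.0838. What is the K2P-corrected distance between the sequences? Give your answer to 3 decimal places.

Under the Kimura two-parameter model, d = −½ ln(1 − 2P − Q) − ¼ ln(1 − 2Q).
1 − 2P − Q = 0.7102, giving −½ ln(0.7102) = 0.171104.
1 − 2Q = 0.8324, giving −¼ ln(0.8324) = 0.045861.
d = 0.171104 + 0.045861 = 0.216965.

0.217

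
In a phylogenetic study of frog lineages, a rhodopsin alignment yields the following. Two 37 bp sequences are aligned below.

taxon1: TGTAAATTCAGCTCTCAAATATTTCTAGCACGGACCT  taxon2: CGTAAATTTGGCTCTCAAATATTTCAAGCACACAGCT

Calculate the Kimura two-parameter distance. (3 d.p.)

0.221

Of 37 sites, 4 differences are transitions and 3 are transversions, so P = 4/37 ≈ 0.108108 and Q = 3/37 ≈ 0.081081.
Under the Kimura two-parameter model, d = −½ ln(1 − 2P − Q) − ¼ ln(1 − 2Q).
1 − 2P − Q = 0.702703, giving −½ ln(0.702703) = 0.176410.
1 − 2Q = 0.837838, giving −¼ ln(0.837838) = 0.044233.
d = 0.176410 + 0.044233 = 0.220643.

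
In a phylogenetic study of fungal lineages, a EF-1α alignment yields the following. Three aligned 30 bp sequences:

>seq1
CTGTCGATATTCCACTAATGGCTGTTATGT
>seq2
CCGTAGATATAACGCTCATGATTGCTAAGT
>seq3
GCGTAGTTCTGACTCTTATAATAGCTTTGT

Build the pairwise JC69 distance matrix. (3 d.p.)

seq1–seq2: 10/30 sites differ → p ≈ 0.333333, d = −0.75 ln(1 − 0.444444) = 0.440839 ≈ 0.441.
seq1–seq3: 15/30 sites differ → p = 0.5, d = −0.75 ln(1 − 0.666667) = 0.823960 ≈ 0.824.
seq2–seq3: 10/30 sites differ → p ≈ 0.333333, d = −0.75 ln(1 − 0.444444) = 0.440839 ≈ 0.441.

d(seq1,seq2) = 0.441, d(seq1,seq3) = 0.824, d(seq2,seq3) = 0.441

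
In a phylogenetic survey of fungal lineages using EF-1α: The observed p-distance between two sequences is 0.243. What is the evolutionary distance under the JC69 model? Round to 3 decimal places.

d = −(3/4) ln(1 − 4p/3) = −0.75 ln(1 − 0.324) = −0.75 ln(0.676)
  = −0.75 × (-0.391562) = 0.293672 substitutions/site.

0.294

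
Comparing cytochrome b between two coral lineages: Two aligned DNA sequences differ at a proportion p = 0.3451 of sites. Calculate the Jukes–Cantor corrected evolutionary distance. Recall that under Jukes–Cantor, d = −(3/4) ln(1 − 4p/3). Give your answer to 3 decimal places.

d = −(3/4) ln(1 − 4p/3) = −0.75 ln(1 − 0.460133) = −0.75 ln(0.539867)
  = −0.75 × (-0.616432) = 0.462324 substitutions/site.

0.462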